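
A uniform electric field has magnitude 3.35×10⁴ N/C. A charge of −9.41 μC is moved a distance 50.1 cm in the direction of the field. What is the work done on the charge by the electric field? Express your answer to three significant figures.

The potential change for a displacement 50.1 cm in the direction of the field is ΔV = −Ed = -1.68×10⁴ V.
W_field = −qΔV = -0.158 J.

-0.158 J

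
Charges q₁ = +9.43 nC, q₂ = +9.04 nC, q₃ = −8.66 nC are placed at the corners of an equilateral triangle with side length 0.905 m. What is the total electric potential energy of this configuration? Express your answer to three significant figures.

The assembly work is the sum of pairwise potential energies, U = Σ_{i<j} kqᵢqⱼ/rᵢⱼ.
All three pair separations equal the side length, 0.905 m.
U = (8.47×10⁻⁷) + (-8.11×10⁻⁷) + (-7.78×10⁻⁷) = -7.42×10⁻⁷ J.

-7.42×10⁻⁷ J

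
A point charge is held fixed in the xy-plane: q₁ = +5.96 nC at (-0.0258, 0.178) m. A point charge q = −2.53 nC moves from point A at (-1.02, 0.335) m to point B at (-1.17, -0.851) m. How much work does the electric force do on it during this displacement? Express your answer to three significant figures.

-4.66×10⁻⁸ J

The work done by the electric force is W_field = −ΔU = −q(V_B − V_A) = q(V_A − V_B).
At A: distance to the source charge is 1.01 m; V_A = kq₁/r = 53.2 V.
At B: distance to the source charge is 1.54 m; V_B = kq₁/r = 34.8 V.
ΔV = V_B − V_A = -18.4 V.
W_field = −qΔV = −(-2.53×10⁻⁹ C)(-18.4 V) = -4.66×10⁻⁸ J.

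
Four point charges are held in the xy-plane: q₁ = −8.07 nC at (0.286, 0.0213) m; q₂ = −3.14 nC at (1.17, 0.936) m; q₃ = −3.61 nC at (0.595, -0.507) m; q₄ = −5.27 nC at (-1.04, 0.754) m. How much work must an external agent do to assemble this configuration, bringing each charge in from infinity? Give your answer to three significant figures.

The assembly work is the sum of pairwise potential energies, U = Σ_{i<j} kqᵢqⱼ/rᵢⱼ.
Pair separations: r₁₂ = 1.27 m, r₁₃ = 0.612 m, r₁₄ = 1.51 m, r₂₃ = 1.55 m, r₂₄ = 2.22 m, r₃₄ = 2.06 m.
Summing all 6 pair terms gives U = 1.07×10⁻⁶ J.

1.07×10⁻⁶ J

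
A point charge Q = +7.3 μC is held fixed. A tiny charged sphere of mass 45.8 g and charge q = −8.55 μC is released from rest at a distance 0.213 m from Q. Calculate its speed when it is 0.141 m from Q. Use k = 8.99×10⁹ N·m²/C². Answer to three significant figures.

Only the electrostatic force acts, so mechanical energy is conserved: ½mv² = U₁ − U₂ = kQq(1/r₁ − 1/r₂).
U₁ − U₂ = (8.99×10⁹ N·m²/C²)(7.30×10⁻⁶ C)(-8.55×10⁻⁶ C)(1/0.213 − 1/0.141) = 1.35 J.
v = √(2·1.35/0.0458) = 7.66 m/s.

7.66 m/s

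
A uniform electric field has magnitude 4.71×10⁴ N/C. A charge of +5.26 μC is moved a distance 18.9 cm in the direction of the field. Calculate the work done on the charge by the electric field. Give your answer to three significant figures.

The potential change for a displacement 18.9 cm in the direction of the field is ΔV = −Ed = -8900 V.
W_field = −qΔV = 0.0468 J.

0.0468 J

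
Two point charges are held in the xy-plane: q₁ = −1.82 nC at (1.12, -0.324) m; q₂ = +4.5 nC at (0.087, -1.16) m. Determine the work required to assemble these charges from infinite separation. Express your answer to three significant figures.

-5.54×10⁻⁸ J

The assembly work is the sum of pairwise potential energies, U = Σ_{i<j} kqᵢqⱼ/rᵢⱼ.
Pair separations: r₁₂ = 1.33 m.
U = (-5.54×10⁻⁸) = -5.54×10⁻⁸ J.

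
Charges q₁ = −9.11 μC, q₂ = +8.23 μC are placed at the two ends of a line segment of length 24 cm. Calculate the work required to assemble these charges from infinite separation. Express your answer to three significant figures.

The work to assemble the configuration equals its total potential energy, U = Σ kqᵢqⱼ/rᵢⱼ over all pairs.
The separation is r = 0.240 m.
U = (-2.81) = -2.81 J.

-2.81 J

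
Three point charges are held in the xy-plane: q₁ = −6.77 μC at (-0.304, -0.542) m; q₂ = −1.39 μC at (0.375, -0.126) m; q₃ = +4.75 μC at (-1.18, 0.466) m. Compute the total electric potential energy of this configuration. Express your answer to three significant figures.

-0.146 J

The work to assemble the configuration equals its total potential energy, U = Σ kqᵢqⱼ/rᵢⱼ over all pairs.
Pair separations: r₁₂ = 0.796 m, r₁₃ = 1.34 m, r₂₃ = 1.66 m.
U = (0.106) + (-0.216) + (-0.0357) = -0.146 J.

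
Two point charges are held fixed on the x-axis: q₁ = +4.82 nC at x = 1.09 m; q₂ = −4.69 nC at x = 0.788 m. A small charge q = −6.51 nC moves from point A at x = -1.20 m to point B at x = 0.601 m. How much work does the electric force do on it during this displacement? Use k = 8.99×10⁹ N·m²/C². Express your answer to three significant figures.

-8.76×10⁻⁷ J

The work done by the electric force is W_field = −ΔU = −q(V_B − V_A) = q(V_A − V_B).
At A: distances to the source charges are 2.29 m, 1.99 m; V_A = Σ kqᵢ/rᵢ = -2.29 V.
At B: distances to the source charges are 0.489 m, 0.187 m; V_B = Σ kqᵢ/rᵢ = -137 V.
ΔV = V_B − V_A = -135 V.
W_field = −qΔV = −(-6.51×10⁻⁹ C)(-135 V) = -8.76×10⁻⁷ J.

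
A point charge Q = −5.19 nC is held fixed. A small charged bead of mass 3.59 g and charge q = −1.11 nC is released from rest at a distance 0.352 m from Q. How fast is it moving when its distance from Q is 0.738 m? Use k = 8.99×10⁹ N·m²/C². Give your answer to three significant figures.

6.55×10⁻³ m/s

Only the electrostatic force acts, so mechanical energy is conserved: ½mv² = U₁ − U₂ = kQq(1/r₁ − 1/r₂).
U₁ − U₂ = (8.99×10⁹ N·m²/C²)(-5.19×10⁻⁹ C)(-1.11×10⁻⁹ C)(1/0.352 − 1/0.738) = 7.70×10⁻⁸ J.
v = √(2·7.70×10⁻⁸/3.59×10⁻³) = 6.55×10⁻³ m/s.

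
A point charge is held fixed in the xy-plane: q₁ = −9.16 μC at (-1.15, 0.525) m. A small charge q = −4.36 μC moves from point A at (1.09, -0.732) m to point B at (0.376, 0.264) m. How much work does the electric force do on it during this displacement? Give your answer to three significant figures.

The work done by the electric force is W_field = −ΔU = −q(V_B − V_A) = q(V_A − V_B).
At A: distance to the source charge is 2.57 m; V_A = kq₁/r = -3.21×10⁴ V.
At B: distance to the source charge is 1.55 m; V_B = kq₁/r = -5.32×10⁴ V.
ΔV = V_B − V_A = -2.11×10⁴ V.
W_field = −qΔV = −(-4.36×10⁻⁶ C)(-2.11×10⁴ V) = -0.0921 J.

-0.0921 J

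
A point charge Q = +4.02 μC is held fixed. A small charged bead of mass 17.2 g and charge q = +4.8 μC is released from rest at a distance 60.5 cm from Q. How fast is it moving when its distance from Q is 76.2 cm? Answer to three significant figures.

2.62 m/s

Only the electrostatic force acts, so mechanical energy is conserved: ½mv² = U₁ − U₂ = kQq(1/r₁ − 1/r₂).
U₁ − U₂ = (8.99×10⁹ N·m²/C²)(4.02×10⁻⁶ C)(4.80×10⁻⁶ C)(1/0.605 − 1/0.762) = 0.0591 J.
v = √(2·0.0591/0.0172) = 2.62 m/s.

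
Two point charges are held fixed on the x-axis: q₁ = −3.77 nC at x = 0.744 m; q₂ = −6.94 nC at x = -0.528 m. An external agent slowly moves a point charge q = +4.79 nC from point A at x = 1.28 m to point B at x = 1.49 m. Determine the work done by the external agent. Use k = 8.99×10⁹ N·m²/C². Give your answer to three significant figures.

1.02×10⁻⁷ J

For quasistatic motion the external work equals the change in potential energy: W_ext = qΔV = q(V_B − V_A).
At A: distances to the source charges are 0.536 m, 1.81 m; V_A = Σ kqᵢ/rᵢ = -97.7 V.
At B: distances to the source charges are 0.746 m, 2.02 m; V_B = Σ kqᵢ/rᵢ = -76.3 V.
ΔV = V_B − V_A = 21.4 V.
W_ext = qΔV = (4.79×10⁻⁹ C)(21.4 V) = 1.02×10⁻⁷ J.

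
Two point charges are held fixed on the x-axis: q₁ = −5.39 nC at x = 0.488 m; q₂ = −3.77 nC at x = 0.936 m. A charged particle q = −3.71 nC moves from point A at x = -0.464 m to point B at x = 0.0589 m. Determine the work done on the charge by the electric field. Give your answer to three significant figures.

The work done by the electric force is W_field = −ΔU = −q(V_B − V_A) = q(V_A − V_B).
At A: distances to the source charges are 0.952 m, 1.40 m; V_A = Σ kqᵢ/rᵢ = -75.1 V.
At B: distances to the source charges are 0.429 m, 0.877 m; V_B = Σ kqᵢ/rᵢ = -152 V.
ΔV = V_B − V_A = -76.5 V.
W_field = −qΔV = −(-3.71×10⁻⁹ C)(-76.5 V) = -2.84×10⁻⁷ J.

-2.84×10⁻⁷ J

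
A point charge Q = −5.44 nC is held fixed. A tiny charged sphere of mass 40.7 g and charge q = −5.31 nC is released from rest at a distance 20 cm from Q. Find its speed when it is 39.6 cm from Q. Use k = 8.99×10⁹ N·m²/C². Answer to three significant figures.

Only the electrostatic force acts, so mechanical energy is conserved: ½mv² = U₁ − U₂ = kQq(1/r₁ − 1/r₂).
U₁ − U₂ = (8.99×10⁹ N·m²/C²)(-5.44×10⁻⁹ C)(-5.31×10⁻⁹ C)(1/0.200 − 1/0.396) = 6.43×10⁻⁷ J.
v = √(2·6.43×10⁻⁷/0.0407) = 5.62×10⁻³ m/s.

5.62×10⁻³ m/s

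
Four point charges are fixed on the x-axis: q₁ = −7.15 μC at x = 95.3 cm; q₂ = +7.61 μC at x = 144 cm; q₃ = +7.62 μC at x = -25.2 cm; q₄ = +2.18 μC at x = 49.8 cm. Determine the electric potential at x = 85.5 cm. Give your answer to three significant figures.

-4.22×10⁵ V

The total potential is the scalar sum of each charge's contribution, V = Σ kqᵢ/rᵢ.
Distances from the field point to each charge: r₁ = 0.0980 m, r₂ = 0.585 m, r₃ = 1.11 m, r₄ = 0.357 m.
V = k[(-7.15×10⁻⁶)/(0.0980) + (7.61×10⁻⁶)/(0.585) + (7.62×10⁻⁶)/(1.11) + (2.18×10⁻⁶)/(0.357)] = -4.22×10⁵ V.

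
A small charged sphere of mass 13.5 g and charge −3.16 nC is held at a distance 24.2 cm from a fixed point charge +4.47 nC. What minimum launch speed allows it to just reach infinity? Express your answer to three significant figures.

8.82×10⁻³ m/s

To just escape, total mechanical energy must reach zero at infinity: ½mv²_min + U = 0, so ½mv²_min = −U = |kQq|/r.
|U| = |kQq|/r = (8.99×10⁹ N·m²/C²)(4.47×10⁻⁹)(3.16×10⁻⁹)/(0.242) = 5.25×10⁻⁷ J.
v_min = √(2|U|/m) = √(2·5.25×10⁻⁷/0.0135) = 8.82×10⁻³ m/s.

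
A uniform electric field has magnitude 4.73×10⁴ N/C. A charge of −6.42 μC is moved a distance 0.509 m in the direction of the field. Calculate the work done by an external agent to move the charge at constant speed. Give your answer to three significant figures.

The potential change for a displacement 0.509 m in the direction of the field is ΔV = −Ed = -2.41×10⁴ V.
W_ext = qΔV = 0.155 J.

0.155 J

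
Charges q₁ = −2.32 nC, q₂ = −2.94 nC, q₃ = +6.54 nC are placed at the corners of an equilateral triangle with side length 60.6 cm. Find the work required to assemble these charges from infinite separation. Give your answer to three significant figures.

-4.09×10⁻⁷ J

The assembly work is the sum of pairwise potential energies, U = Σ_{i<j} kqᵢqⱼ/rᵢⱼ.
All three pair separations equal the side length, 0.606 m.
U = (1.01×10⁻⁷) + (-2.25×10⁻⁷) + (-2.85×10⁻⁷) = -4.09×10⁻⁷ J.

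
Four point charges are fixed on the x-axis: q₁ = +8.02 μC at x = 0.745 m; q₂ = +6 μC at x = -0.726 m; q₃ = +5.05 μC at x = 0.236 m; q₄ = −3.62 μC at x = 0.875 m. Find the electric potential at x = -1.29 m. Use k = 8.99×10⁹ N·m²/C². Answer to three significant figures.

Electric potential is a scalar, so the contributions from each charge add algebraically: V = Σ kqᵢ/rᵢ.
Distances from the field point to each charge: r₁ = 2.04 m, r₂ = 0.564 m, r₃ = 1.53 m, r₄ = 2.17 m.
V = k[(8.02×10⁻⁶)/(2.04) + (6.00×10⁻⁶)/(0.564) + (5.05×10⁻⁶)/(1.53) + (-3.62×10⁻⁶)/(2.17)] = 1.46×10⁵ V.

1.46×10⁵ V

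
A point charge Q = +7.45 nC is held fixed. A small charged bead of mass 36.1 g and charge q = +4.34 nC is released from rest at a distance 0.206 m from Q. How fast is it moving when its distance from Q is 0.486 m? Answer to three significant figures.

Only the electrostatic force acts, so mechanical energy is conserved: ½mv² = U₁ − U₂ = kQq(1/r₁ − 1/r₂).
U₁ − U₂ = (8.99×10⁹ N·m²/C²)(7.45×10⁻⁹ C)(4.34×10⁻⁹ C)(1/0.206 − 1/0.486) = 8.13×10⁻⁷ J.
v = √(2·8.13×10⁻⁷/0.0361) = 6.71×10⁻³ m/s.

6.71×10⁻³ m/s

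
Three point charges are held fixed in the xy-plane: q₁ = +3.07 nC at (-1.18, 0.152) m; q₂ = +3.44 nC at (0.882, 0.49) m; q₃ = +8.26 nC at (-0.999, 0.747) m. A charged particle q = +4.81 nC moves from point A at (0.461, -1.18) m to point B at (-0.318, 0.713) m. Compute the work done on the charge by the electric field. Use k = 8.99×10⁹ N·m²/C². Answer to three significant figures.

-4.78×10⁻⁷ J

The work done by the electric force is W_field = −ΔU = −q(V_B − V_A) = q(V_A − V_B).
At A: distances to the source charges are 2.11 m, 1.72 m, 2.42 m; V_A = Σ kqᵢ/rᵢ = 61.7 V.
At B: distances to the source charges are 1.03 m, 1.22 m, 0.682 m; V_B = Σ kqᵢ/rᵢ = 161 V.
ΔV = V_B − V_A = 99.3 V.
W_field = −qΔV = −(4.81×10⁻⁹ C)(99.3 V) = -4.78×10⁻⁷ J.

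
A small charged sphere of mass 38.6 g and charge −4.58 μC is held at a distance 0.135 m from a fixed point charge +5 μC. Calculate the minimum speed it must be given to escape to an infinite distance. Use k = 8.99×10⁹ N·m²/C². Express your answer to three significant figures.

To just escape, total mechanical energy must reach zero at infinity: ½mv²_min + U = 0, so ½mv²_min = −U = |kQq|/r.
|U| = |kQq|/r = (8.99×10⁹ N·m²/C²)(5.00×10⁻⁶)(4.58×10⁻⁶)/(0.135) = 1.52 J.
v_min = √(2|U|/m) = √(2·1.52/0.0386) = 8.89 m/s.

8.89 m/s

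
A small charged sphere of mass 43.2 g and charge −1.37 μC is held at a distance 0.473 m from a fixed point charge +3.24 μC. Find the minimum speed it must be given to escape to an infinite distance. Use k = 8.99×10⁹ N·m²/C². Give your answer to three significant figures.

To just escape, total mechanical energy must reach zero at infinity: ½mv²_min + U = 0, so ½mv²_min = −U = |kQq|/r.
|U| = |kQq|/r = (8.99×10⁹ N·m²/C²)(3.24×10⁻⁶)(1.37×10⁻⁶)/(0.473) = 0.0844 J.
v_min = √(2|U|/m) = √(2·0.0844/0.0432) = 1.98 m/s.

1.98 m/s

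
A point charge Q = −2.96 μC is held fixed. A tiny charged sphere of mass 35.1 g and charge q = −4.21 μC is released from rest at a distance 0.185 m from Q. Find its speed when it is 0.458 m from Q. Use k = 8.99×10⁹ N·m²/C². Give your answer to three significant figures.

4.54 m/s

Only the electrostatic force acts, so mechanical energy is conserved: ½mv² = U₁ − U₂ = kQq(1/r₁ − 1/r₂).
U₁ − U₂ = (8.99×10⁹ N·m²/C²)(-2.96×10⁻⁶ C)(-4.21×10⁻⁶ C)(1/0.185 − 1/0.458) = 0.361 J.
v = √(2·0.361/0.0351) = 4.54 m/s.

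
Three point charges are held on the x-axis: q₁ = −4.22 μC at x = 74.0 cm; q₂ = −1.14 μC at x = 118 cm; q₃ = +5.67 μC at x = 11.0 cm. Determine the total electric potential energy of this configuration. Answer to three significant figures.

The work to assemble the configuration equals its total potential energy, U = Σ kqᵢqⱼ/rᵢⱼ over all pairs.
Pair separations: r₁₂ = 0.440 m, r₁₃ = 0.630 m, r₂₃ = 1.07 m.
U = (0.0983) + (-0.341) + (-0.0543) = -0.297 J.

-0.297 J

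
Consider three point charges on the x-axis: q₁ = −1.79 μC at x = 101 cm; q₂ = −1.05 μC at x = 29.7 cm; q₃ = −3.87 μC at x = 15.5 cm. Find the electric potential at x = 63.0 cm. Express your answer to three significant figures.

The total potential is the scalar sum of each charge's contribution, V = Σ kqᵢ/rᵢ.
Distances from the field point to each charge: r₁ = 0.380 m, r₂ = 0.333 m, r₃ = 0.475 m.
V = k[(-1.79×10⁻⁶)/(0.380) + (-1.05×10⁻⁶)/(0.333) + (-3.87×10⁻⁶)/(0.475)] = -1.44×10⁵ V.

-1.44×10⁵ V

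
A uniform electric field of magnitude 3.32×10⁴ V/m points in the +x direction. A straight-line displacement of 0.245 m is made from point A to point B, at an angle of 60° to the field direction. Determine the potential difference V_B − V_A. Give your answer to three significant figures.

Only the component of displacement along E changes the potential: ΔV = −E·d·cosθ.
ΔV = −(3.32×10⁴ V/m)(0.245 m)cos60° = -4070 V.

-4070 V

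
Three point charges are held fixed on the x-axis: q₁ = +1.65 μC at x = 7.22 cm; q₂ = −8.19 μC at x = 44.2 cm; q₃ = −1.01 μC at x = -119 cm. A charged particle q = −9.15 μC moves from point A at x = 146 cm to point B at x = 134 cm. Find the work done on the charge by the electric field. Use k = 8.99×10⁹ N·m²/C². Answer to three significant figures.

-0.0807 J

The work done by the electric force is W_field = −ΔU = −q(V_B − V_A) = q(V_A − V_B).
At A: distances to the source charges are 1.39 m, 1.02 m, 2.65 m; V_A = Σ kqᵢ/rᵢ = -6.51×10⁴ V.
At B: distances to the source charges are 1.27 m, 0.898 m, 2.53 m; V_B = Σ kqᵢ/rᵢ = -7.39×10⁴ V.
ΔV = V_B − V_A = -8820 V.
W_field = −qΔV = −(-9.15×10⁻⁶ C)(-8820 V) = -0.0807 J.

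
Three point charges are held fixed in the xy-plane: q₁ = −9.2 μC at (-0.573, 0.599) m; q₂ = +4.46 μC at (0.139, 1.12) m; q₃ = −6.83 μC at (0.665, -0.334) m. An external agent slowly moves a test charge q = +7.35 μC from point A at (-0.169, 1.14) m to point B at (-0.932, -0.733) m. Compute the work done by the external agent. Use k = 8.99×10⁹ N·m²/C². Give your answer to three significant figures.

-0.365 J

For quasistatic motion the external work equals the change in potential energy: W_ext = qΔV = q(V_B − V_A).
At A: distances to the source charges are 0.675 m, 0.309 m, 1.69 m; V_A = Σ kqᵢ/rᵢ = -2.88×10⁴ V.
At B: distances to the source charges are 1.38 m, 2.14 m, 1.65 m; V_B = Σ kqᵢ/rᵢ = -7.85×10⁴ V.
ΔV = V_B − V_A = -4.97×10⁴ V.
W_ext = qΔV = (7.35×10⁻⁶ C)(-4.97×10⁴ V) = -0.365 J.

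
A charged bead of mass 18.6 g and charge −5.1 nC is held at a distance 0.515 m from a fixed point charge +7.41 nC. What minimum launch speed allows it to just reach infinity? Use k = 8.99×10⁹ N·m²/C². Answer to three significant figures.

To just escape, total mechanical energy must reach zero at infinity: ½mv²_min + U = 0, so ½mv²_min = −U = |kQq|/r.
|U| = |kQq|/r = (8.99×10⁹ N·m²/C²)(7.41×10⁻⁹)(5.10×10⁻⁹)/(0.515) = 6.60×10⁻⁷ J.
v_min = √(2|U|/m) = √(2·6.60×10⁻⁷/0.0186) = 8.42×10⁻³ m/s.

8.42×10⁻³ m/s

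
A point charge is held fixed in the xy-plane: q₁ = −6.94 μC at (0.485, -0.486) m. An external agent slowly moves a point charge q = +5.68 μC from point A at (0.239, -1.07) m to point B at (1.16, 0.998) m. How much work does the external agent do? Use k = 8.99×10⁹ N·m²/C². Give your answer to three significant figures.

For quasistatic motion the external work equals the change in potential energy: W_ext = qΔV = q(V_B − V_A).
At A: distance to the source charge is 0.634 m; V_A = kq₁/r = -9.85×10⁴ V.
At B: distance to the source charge is 1.63 m; V_B = kq₁/r = -3.83×10⁴ V.
ΔV = V_B − V_A = 6.02×10⁴ V.
W_ext = qΔV = (5.68×10⁻⁶ C)(6.02×10⁴ V) = 0.342 J.

0.342 J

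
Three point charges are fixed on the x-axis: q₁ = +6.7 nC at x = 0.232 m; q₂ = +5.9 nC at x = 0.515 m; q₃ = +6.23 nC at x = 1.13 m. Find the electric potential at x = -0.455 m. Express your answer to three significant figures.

178 V

Electric potential is a scalar, so the contributions from each charge add algebraically: V = Σ kqᵢ/rᵢ.
Distances from the field point to each charge: r₁ = 0.687 m, r₂ = 0.970 m, r₃ = 1.58 m.
V = k[(6.70×10⁻⁹)/(0.687) + (5.90×10⁻⁹)/(0.970) + (6.23×10⁻⁹)/(1.58)] = 178 V.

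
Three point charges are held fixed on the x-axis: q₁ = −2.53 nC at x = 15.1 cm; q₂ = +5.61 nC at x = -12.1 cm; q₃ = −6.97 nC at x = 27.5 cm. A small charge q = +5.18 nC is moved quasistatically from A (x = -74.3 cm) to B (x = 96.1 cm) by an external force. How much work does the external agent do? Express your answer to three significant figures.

For quasistatic motion the external work equals the change in potential energy: W_ext = qΔV = q(V_B − V_A).
At A: distances to the source charges are 0.894 m, 0.622 m, 1.02 m; V_A = Σ kqᵢ/rᵢ = -5.91 V.
At B: distances to the source charges are 0.810 m, 1.08 m, 0.686 m; V_B = Σ kqᵢ/rᵢ = -72.8 V.
ΔV = V_B − V_A = -66.9 V.
W_ext = qΔV = (5.18×10⁻⁹ C)(-66.9 V) = -3.47×10⁻⁷ J.

-3.47×10⁻⁷ J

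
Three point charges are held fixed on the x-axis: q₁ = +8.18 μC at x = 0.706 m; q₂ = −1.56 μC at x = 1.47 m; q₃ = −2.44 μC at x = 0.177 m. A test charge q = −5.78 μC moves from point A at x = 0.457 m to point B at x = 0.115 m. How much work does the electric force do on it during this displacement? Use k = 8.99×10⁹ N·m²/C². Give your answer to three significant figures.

-2.56 J

The work done by the electric force is W_field = −ΔU = −q(V_B − V_A) = q(V_A − V_B).
At A: distances to the source charges are 0.249 m, 1.01 m, 0.280 m; V_A = Σ kqᵢ/rᵢ = 2.03×10⁵ V.
At B: distances to the source charges are 0.591 m, 1.35 m, 0.0620 m; V_B = Σ kqᵢ/rᵢ = -2.40×10⁵ V.
ΔV = V_B − V_A = -4.43×10⁵ V.
W_field = −qΔV = −(-5.78×10⁻⁶ C)(-4.43×10⁵ V) = -2.56 J.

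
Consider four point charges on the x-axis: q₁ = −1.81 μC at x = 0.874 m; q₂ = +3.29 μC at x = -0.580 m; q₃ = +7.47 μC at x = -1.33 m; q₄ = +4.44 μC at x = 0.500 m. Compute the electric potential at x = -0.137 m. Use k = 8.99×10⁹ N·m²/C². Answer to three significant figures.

1.70×10⁵ V

Electric potential is a scalar, so the contributions from each charge add algebraically: V = Σ kqᵢ/rᵢ.
Distances from the field point to each charge: r₁ = 1.01 m, r₂ = 0.443 m, r₃ = 1.19 m, r₄ = 0.637 m.
V = k[(-1.81×10⁻⁶)/(1.01) + (3.29×10⁻⁶)/(0.443) + (7.47×10⁻⁶)/(1.19) + (4.44×10⁻⁶)/(0.637)] = 1.70×10⁵ V.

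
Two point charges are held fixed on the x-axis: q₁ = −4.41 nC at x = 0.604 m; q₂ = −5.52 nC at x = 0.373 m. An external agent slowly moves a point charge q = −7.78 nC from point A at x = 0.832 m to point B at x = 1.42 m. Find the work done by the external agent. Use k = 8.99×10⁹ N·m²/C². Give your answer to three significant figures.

For quasistatic motion the external work equals the change in potential energy: W_ext = qΔV = q(V_B − V_A).
At A: distances to the source charges are 0.228 m, 0.459 m; V_A = Σ kqᵢ/rᵢ = -282 V.
At B: distances to the source charges are 0.816 m, 1.05 m; V_B = Σ kqᵢ/rᵢ = -96.0 V.
ΔV = V_B − V_A = 186 V.
W_ext = qΔV = (-7.78×10⁻⁹ C)(186 V) = -1.45×10⁻⁶ J.

-1.45×10⁻⁶ J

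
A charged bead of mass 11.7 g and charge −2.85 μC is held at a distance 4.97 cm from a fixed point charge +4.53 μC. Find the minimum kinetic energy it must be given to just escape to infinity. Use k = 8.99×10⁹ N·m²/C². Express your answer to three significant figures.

To just escape, total mechanical energy must reach zero at infinity: ½mv²_min + U = 0, so ½mv²_min = −U = |kQq|/r.
|U| = |kQq|/r = (8.99×10⁹ N·m²/C²)(4.53×10⁻⁶)(2.85×10⁻⁶)/(0.0497) = 2.34 J.

2.34 J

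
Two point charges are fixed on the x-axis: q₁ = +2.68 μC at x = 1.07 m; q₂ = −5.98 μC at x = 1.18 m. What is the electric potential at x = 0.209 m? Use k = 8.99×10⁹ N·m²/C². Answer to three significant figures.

-2.74×10⁴ V

The total potential is the scalar sum of each charge's contribution, V = Σ kqᵢ/rᵢ.
Distances from the field point to each charge: r₁ = 0.861 m, r₂ = 0.971 m.
V = k[(2.68×10⁻⁶)/(0.861) + (-5.98×10⁻⁶)/(0.971)] = -2.74×10⁴ V.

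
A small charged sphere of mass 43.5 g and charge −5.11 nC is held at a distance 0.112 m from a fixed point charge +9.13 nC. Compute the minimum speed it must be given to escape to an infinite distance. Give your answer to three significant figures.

0.0131 m/s

To just escape, total mechanical energy must reach zero at infinity: ½mv²_min + U = 0, so ½mv²_min = −U = |kQq|/r.
|U| = |kQq|/r = (8.99×10⁹ N·m²/C²)(9.13×10⁻⁹)(5.11×10⁻⁹)/(0.112) = 3.74×10⁻⁶ J.
v_min = √(2|U|/m) = √(2·3.74×10⁻⁶/0.0435) = 0.0131 m/s.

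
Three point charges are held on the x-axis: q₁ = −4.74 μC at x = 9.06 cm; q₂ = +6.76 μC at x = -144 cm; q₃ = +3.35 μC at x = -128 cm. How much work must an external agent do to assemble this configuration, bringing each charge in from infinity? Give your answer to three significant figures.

The assembly work is the sum of pairwise potential energies, U = Σ_{i<j} kqᵢqⱼ/rᵢⱼ.
Pair separations: r₁₂ = 1.53 m, r₁₃ = 1.37 m, r₂₃ = 0.160 m.
U = (-0.188) + (-0.104) + (1.27) = 0.980 J.

0.980 J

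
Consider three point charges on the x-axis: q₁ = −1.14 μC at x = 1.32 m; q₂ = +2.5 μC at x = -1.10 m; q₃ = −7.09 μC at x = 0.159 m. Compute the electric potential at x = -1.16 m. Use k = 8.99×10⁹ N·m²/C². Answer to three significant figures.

3.22×10⁵ V

Electric potential is a scalar, so the contributions from each charge add algebraically: V = Σ kqᵢ/rᵢ.
Distances from the field point to each charge: r₁ = 2.48 m, r₂ = 0.0600 m, r₃ = 1.32 m.
V = k[(-1.14×10⁻⁶)/(2.48) + (2.50×10⁻⁶)/(0.0600) + (-7.09×10⁻⁶)/(1.32)] = 3.22×10⁵ V.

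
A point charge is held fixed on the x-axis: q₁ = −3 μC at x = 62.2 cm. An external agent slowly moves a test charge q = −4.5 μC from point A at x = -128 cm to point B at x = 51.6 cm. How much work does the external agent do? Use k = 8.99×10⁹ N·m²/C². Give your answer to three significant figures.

1.08 J

For quasistatic motion the external work equals the change in potential energy: W_ext = qΔV = q(V_B − V_A).
At A: distance to the source charge is 1.90 m; V_A = kq₁/r = -1.42×10⁴ V.
At B: distance to the source charge is 0.106 m; V_B = kq₁/r = -2.54×10⁵ V.
ΔV = V_B − V_A = -2.40×10⁵ V.
W_ext = qΔV = (-4.50×10⁻⁶ C)(-2.40×10⁵ V) = 1.08 J.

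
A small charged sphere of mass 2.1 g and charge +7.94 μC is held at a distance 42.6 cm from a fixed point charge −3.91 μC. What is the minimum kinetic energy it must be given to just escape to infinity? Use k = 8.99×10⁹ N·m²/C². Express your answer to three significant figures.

0.655 J

To just escape, total mechanical energy must reach zero at infinity: ½mv²_min + U = 0, so ½mv²_min = −U = |kQq|/r.
|U| = |kQq|/r = (8.99×10⁹ N·m²/C²)(3.91×10⁻⁶)(7.94×10⁻⁶)/(0.426) = 0.655 J.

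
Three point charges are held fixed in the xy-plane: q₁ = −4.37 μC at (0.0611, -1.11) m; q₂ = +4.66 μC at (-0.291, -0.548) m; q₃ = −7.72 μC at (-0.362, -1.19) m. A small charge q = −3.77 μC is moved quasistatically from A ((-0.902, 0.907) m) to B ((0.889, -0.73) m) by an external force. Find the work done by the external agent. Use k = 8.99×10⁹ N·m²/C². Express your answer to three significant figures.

0.140 J

For quasistatic motion the external work equals the change in potential energy: W_ext = qΔV = q(V_B − V_A).
At A: distances to the source charges are 2.24 m, 1.58 m, 2.17 m; V_A = Σ kqᵢ/rᵢ = -2.31×10⁴ V.
At B: distances to the source charges are 0.911 m, 1.19 m, 1.33 m; V_B = Σ kqᵢ/rᵢ = -6.01×10⁴ V.
ΔV = V_B − V_A = -3.70×10⁴ V.
W_ext = qΔV = (-3.77×10⁻⁶ C)(-3.70×10⁴ V) = 0.140 J.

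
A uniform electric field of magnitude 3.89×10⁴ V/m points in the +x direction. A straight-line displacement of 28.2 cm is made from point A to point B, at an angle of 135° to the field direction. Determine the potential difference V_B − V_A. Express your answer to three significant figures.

Only the component of displacement along E changes the potential: ΔV = −E·d·cosθ.
ΔV = −(3.89×10⁴ V/m)(0.282 m)cos135° = 7760 V.

7760 V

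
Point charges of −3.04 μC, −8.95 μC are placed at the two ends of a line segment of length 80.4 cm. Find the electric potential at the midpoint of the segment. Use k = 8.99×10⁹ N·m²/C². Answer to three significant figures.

Electric potential is a scalar, so the contributions from each charge add algebraically: V = Σ kqᵢ/rᵢ.
Each charge is 0.402 m from the midpoint.
V = k[(-3.04×10⁻⁶)/(0.402) + (-8.95×10⁻⁶)/(0.402)] = -2.68×10⁵ V.

-2.68×10⁵ V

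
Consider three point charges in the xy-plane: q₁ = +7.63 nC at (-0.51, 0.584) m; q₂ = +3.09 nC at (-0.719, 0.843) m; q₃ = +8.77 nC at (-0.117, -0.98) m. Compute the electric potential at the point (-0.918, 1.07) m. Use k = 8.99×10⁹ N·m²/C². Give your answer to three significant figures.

The total potential is the scalar sum of each charge's contribution, V = Σ kqᵢ/rᵢ.
Distances from the field point to each charge: r₁ = 0.635 m, r₂ = 0.302 m, r₃ = 2.20 m.
V = k[(7.63×10⁻⁹)/(0.635) + (3.09×10⁻⁹)/(0.302) + (8.77×10⁻⁹)/(2.20)] = 236 V.

236 V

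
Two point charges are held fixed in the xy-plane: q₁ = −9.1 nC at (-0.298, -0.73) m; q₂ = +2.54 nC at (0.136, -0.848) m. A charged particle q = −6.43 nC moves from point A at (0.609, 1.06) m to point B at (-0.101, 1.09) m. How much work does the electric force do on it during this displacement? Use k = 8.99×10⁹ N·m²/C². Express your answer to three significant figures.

The work done by the electric force is W_field = −ΔU = −q(V_B − V_A) = q(V_A − V_B).
At A: distances to the source charges are 2.01 m, 1.97 m; V_A = Σ kqᵢ/rᵢ = -29.2 V.
At B: distances to the source charges are 1.83 m, 1.95 m; V_B = Σ kqᵢ/rᵢ = -33.0 V.
ΔV = V_B − V_A = -3.84 V.
W_field = −qΔV = −(-6.43×10⁻⁹ C)(-3.84 V) = -2.47×10⁻⁸ J.

-2.47×10⁻⁸ J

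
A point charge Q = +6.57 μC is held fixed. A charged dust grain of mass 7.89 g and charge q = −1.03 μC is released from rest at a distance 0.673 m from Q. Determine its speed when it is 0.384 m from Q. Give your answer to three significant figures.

4.15 m/s

Only the electrostatic force acts, so mechanical energy is conserved: ½mv² = U₁ − U₂ = kQq(1/r₁ − 1/r₂).
U₁ − U₂ = (8.99×10⁹ N·m²/C²)(6.57×10⁻⁶ C)(-1.03×10⁻⁶ C)(1/0.673 − 1/0.384) = 0.0680 J.
v = √(2·0.0680/7.89×10⁻³) = 4.15 m/s.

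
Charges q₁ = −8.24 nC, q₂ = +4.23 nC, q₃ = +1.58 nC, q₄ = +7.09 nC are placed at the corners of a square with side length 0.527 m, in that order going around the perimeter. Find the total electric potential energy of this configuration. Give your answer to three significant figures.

The work to assemble the configuration equals its total potential energy, U = Σ kqᵢqⱼ/rᵢⱼ over all pairs.
The four side pairs have separation 0.527 m and the two diagonal pairs 0.745 m.
Summing all 6 pair terms gives U = -1.08×10⁻⁶ J.

-1.08×10⁻⁶ J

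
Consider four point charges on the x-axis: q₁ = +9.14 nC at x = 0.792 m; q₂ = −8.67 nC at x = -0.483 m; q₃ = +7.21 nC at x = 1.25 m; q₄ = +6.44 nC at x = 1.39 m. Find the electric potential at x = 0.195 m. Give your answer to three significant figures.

The total potential is the scalar sum of each charge's contribution, V = Σ kqᵢ/rᵢ.
Distances from the field point to each charge: r₁ = 0.597 m, r₂ = 0.678 m, r₃ = 1.05 m, r₄ = 1.19 m.
V = k[(9.14×10⁻⁹)/(0.597) + (-8.67×10⁻⁹)/(0.678) + (7.21×10⁻⁹)/(1.05) + (6.44×10⁻⁹)/(1.19)] = 133 V.

133 V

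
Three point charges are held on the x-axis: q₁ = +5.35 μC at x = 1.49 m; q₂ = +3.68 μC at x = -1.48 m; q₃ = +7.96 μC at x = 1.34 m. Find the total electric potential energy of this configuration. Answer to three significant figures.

The work to assemble the configuration equals its total potential energy, U = Σ kqᵢqⱼ/rᵢⱼ over all pairs.
Pair separations: r₁₂ = 2.97 m, r₁₃ = 0.150 m, r₂₃ = 2.82 m.
U = (0.0596) + (2.55) + (0.0934) = 2.71 J.

2.71 J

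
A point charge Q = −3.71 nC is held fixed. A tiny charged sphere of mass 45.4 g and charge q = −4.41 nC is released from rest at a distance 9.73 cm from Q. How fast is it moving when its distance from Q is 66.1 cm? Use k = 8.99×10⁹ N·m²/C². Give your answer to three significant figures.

7.54×10⁻³ m/s

Only the electrostatic force acts, so mechanical energy is conserved: ½mv² = U₁ − U₂ = kQq(1/r₁ − 1/r₂).
U₁ − U₂ = (8.99×10⁹ N·m²/C²)(-3.71×10⁻⁹ C)(-4.41×10⁻⁹ C)(1/0.0973 − 1/0.661) = 1.29×10⁻⁶ J.
v = √(2·1.29×10⁻⁶/0.0454) = 7.54×10⁻³ m/s.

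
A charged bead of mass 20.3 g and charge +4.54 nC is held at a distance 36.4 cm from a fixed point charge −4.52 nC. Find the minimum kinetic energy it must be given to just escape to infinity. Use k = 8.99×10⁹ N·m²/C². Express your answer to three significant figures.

To just escape, total mechanical energy must reach zero at infinity: ½mv²_min + U = 0, so ½mv²_min = −U = |kQq|/r.
|U| = |kQq|/r = (8.99×10⁹ N·m²/C²)(4.52×10⁻⁹)(4.54×10⁻⁹)/(0.364) = 5.07×10⁻⁷ J.

5.07×10⁻⁷ J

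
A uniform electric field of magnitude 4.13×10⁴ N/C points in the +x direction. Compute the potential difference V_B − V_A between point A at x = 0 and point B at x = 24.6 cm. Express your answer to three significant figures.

In a uniform field, potential decreases in the direction of E: V_B − V_A = −E·Δx.
V_B − V_A = −(4.13×10⁴ V/m)(0.246 m) = -1.02×10⁴ V.

-1.02×10⁴ V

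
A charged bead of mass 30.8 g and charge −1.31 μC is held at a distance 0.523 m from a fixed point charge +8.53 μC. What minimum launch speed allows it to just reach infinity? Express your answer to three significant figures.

3.53 m/s

To just escape, total mechanical energy must reach zero at infinity: ½mv²_min + U = 0, so ½mv²_min = −U = |kQq|/r.
|U| = |kQq|/r = (8.99×10⁹ N·m²/C²)(8.53×10⁻⁶)(1.31×10⁻⁶)/(0.523) = 0.192 J.
v_min = √(2|U|/m) = √(2·0.192/0.0308) = 3.53 m/s.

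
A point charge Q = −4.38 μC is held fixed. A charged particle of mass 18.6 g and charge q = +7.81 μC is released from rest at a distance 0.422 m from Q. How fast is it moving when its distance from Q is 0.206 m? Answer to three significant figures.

Only the electrostatic force acts, so mechanical energy is conserved: ½mv² = U₁ − U₂ = kQq(1/r₁ − 1/r₂).
U₁ − U₂ = (8.99×10⁹ N·m²/C²)(-4.38×10⁻⁶ C)(7.81×10⁻⁶ C)(1/0.422 − 1/0.206) = 0.764 J.
v = √(2·0.764/0.0186) = 9.06 m/s.

9.06 m/s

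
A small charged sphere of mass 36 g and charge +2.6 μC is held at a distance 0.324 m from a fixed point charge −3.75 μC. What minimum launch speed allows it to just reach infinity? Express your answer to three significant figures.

To just escape, total mechanical energy must reach zero at infinity: ½mv²_min + U = 0, so ½mv²_min = −U = |kQq|/r.
|U| = |kQq|/r = (8.99×10⁹ N·m²/C²)(3.75×10⁻⁶)(2.60×10⁻⁶)/(0.324) = 0.271 J.
v_min = √(2|U|/m) = √(2·0.271/0.0360) = 3.88 m/s.

3.88 m/s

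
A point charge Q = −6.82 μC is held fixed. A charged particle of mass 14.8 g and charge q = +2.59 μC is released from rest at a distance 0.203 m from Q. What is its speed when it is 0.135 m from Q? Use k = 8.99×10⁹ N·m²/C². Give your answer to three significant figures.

Only the electrostatic force acts, so mechanical energy is conserved: ½mv² = U₁ − U₂ = kQq(1/r₁ − 1/r₂).
U₁ − U₂ = (8.99×10⁹ N·m²/C²)(-6.82×10⁻⁶ C)(2.59×10⁻⁶ C)(1/0.203 − 1/0.135) = 0.394 J.
v = √(2·0.394/0.0148) = 7.30 m/s.

7.30 m/s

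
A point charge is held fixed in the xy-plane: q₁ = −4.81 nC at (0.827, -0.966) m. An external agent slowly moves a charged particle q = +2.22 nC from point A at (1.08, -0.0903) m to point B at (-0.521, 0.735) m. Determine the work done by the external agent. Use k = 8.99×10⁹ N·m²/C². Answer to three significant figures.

For quasistatic motion the external work equals the change in potential energy: W_ext = qΔV = q(V_B − V_A).
At A: distance to the source charge is 0.912 m; V_A = kq₁/r = -47.4 V.
At B: distance to the source charge is 2.17 m; V_B = kq₁/r = -19.9 V.
ΔV = V_B − V_A = 27.5 V.
W_ext = qΔV = (2.22×10⁻⁹ C)(27.5 V) = 6.11×10⁻⁸ J.

6.11×10⁻⁸ J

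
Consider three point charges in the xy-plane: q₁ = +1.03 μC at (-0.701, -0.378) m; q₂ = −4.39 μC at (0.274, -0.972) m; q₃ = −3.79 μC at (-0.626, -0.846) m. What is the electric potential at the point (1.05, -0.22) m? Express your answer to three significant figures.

The total potential is the scalar sum of each charge's contribution, V = Σ kqᵢ/rᵢ.
Distances from the field point to each charge: r₁ = 1.76 m, r₂ = 1.08 m, r₃ = 1.79 m.
V = k[(1.03×10⁻⁶)/(1.76) + (-4.39×10⁻⁶)/(1.08) + (-3.79×10⁻⁶)/(1.79)] = -5.03×10⁴ V.

-5.03×10⁴ V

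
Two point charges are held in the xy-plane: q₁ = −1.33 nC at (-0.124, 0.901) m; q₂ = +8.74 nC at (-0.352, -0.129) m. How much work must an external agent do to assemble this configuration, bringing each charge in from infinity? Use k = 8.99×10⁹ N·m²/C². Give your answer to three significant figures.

The work to assemble the configuration equals its total potential energy, U = Σ kqᵢqⱼ/rᵢⱼ over all pairs.
Pair separations: r₁₂ = 1.05 m.
U = (-9.91×10⁻⁸) = -9.91×10⁻⁸ J.

-9.91×10⁻⁸ J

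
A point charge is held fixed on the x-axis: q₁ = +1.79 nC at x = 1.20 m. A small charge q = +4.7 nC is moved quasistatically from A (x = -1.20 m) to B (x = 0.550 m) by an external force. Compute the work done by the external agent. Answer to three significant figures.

For quasistatic motion the external work equals the change in potential energy: W_ext = qΔV = q(V_B − V_A).
At A: distance to the source charge is 2.40 m; V_A = kq₁/r = 6.71 V.
At B: distance to the source charge is 0.650 m; V_B = kq₁/r = 24.8 V.
ΔV = V_B − V_A = 18.1 V.
W_ext = qΔV = (4.70×10⁻⁹ C)(18.1 V) = 8.48×10⁻⁸ J.

8.48×10⁻⁸ J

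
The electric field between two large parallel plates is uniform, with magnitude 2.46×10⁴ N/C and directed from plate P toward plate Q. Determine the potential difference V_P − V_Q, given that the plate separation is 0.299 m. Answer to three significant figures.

7360 V

In a uniform field, potential decreases in the direction of E: ΔV = −E·d for a displacement d parallel to E.
Going from Q to P is a displacement of 0.299 m opposite to the field, so V_P − V_Q = +Ed = 7360 V.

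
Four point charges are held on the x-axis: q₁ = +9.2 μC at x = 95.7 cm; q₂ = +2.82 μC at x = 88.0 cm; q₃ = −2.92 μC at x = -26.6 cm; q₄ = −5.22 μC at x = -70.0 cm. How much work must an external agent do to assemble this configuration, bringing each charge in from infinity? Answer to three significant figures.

The assembly work is the sum of pairwise potential energies, U = Σ_{i<j} kqᵢqⱼ/rᵢⱼ.
Pair separations: r₁₂ = 0.0770 m, r₁₃ = 1.22 m, r₁₄ = 1.66 m, r₂₃ = 1.15 m, r₂₄ = 1.58 m, r₃₄ = 0.434 m.
Summing all 6 pair terms gives U = 2.74 J.

2.74 J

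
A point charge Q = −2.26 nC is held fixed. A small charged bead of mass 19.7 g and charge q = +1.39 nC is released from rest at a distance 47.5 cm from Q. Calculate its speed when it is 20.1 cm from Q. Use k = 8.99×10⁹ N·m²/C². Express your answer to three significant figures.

2.87×10⁻³ m/s

Only the electrostatic force acts, so mechanical energy is conserved: ½mv² = U₁ − U₂ = kQq(1/r₁ − 1/r₂).
U₁ − U₂ = (8.99×10⁹ N·m²/C²)(-2.26×10⁻⁹ C)(1.39×10⁻⁹ C)(1/0.475 − 1/0.201) = 8.10×10⁻⁸ J.
v = √(2·8.10×10⁻⁸/0.0197) = 2.87×10⁻³ m/s.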